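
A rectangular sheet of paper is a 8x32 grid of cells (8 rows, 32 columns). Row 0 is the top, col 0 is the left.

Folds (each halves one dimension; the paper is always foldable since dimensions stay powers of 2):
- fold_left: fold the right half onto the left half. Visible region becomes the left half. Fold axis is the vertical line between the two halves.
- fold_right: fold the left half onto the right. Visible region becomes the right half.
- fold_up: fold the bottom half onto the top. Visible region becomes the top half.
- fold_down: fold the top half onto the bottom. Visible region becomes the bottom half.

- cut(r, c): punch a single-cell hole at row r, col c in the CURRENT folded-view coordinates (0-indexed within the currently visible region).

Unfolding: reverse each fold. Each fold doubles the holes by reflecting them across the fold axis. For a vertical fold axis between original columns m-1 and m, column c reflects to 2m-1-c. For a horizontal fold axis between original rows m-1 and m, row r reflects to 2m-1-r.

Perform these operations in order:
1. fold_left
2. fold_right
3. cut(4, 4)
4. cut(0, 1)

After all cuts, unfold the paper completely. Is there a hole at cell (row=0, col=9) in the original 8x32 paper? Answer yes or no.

Answer: yes

Derivation:
Op 1 fold_left: fold axis v@16; visible region now rows[0,8) x cols[0,16) = 8x16
Op 2 fold_right: fold axis v@8; visible region now rows[0,8) x cols[8,16) = 8x8
Op 3 cut(4, 4): punch at orig (4,12); cuts so far [(4, 12)]; region rows[0,8) x cols[8,16) = 8x8
Op 4 cut(0, 1): punch at orig (0,9); cuts so far [(0, 9), (4, 12)]; region rows[0,8) x cols[8,16) = 8x8
Unfold 1 (reflect across v@8): 4 holes -> [(0, 6), (0, 9), (4, 3), (4, 12)]
Unfold 2 (reflect across v@16): 8 holes -> [(0, 6), (0, 9), (0, 22), (0, 25), (4, 3), (4, 12), (4, 19), (4, 28)]
Holes: [(0, 6), (0, 9), (0, 22), (0, 25), (4, 3), (4, 12), (4, 19), (4, 28)]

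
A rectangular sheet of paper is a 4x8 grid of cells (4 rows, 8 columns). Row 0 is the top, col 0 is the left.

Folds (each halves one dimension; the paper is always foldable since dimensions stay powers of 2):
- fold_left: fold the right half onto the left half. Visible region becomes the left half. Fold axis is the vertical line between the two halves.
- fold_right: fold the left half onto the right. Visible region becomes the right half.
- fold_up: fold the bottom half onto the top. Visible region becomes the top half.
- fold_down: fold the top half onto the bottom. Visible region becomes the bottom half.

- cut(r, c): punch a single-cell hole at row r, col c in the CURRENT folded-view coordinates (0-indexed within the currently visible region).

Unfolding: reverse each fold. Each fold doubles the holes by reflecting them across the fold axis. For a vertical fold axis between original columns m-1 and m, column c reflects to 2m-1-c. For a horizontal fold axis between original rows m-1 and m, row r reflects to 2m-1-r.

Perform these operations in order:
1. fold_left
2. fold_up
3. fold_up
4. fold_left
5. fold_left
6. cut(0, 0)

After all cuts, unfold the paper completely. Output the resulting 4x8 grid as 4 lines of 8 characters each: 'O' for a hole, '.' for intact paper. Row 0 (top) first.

Op 1 fold_left: fold axis v@4; visible region now rows[0,4) x cols[0,4) = 4x4
Op 2 fold_up: fold axis h@2; visible region now rows[0,2) x cols[0,4) = 2x4
Op 3 fold_up: fold axis h@1; visible region now rows[0,1) x cols[0,4) = 1x4
Op 4 fold_left: fold axis v@2; visible region now rows[0,1) x cols[0,2) = 1x2
Op 5 fold_left: fold axis v@1; visible region now rows[0,1) x cols[0,1) = 1x1
Op 6 cut(0, 0): punch at orig (0,0); cuts so far [(0, 0)]; region rows[0,1) x cols[0,1) = 1x1
Unfold 1 (reflect across v@1): 2 holes -> [(0, 0), (0, 1)]
Unfold 2 (reflect across v@2): 4 holes -> [(0, 0), (0, 1), (0, 2), (0, 3)]
Unfold 3 (reflect across h@1): 8 holes -> [(0, 0), (0, 1), (0, 2), (0, 3), (1, 0), (1, 1), (1, 2), (1, 3)]
Unfold 4 (reflect across h@2): 16 holes -> [(0, 0), (0, 1), (0, 2), (0, 3), (1, 0), (1, 1), (1, 2), (1, 3), (2, 0), (2, 1), (2, 2), (2, 3), (3, 0), (3, 1), (3, 2), (3, 3)]
Unfold 5 (reflect across v@4): 32 holes -> [(0, 0), (0, 1), (0, 2), (0, 3), (0, 4), (0, 5), (0, 6), (0, 7), (1, 0), (1, 1), (1, 2), (1, 3), (1, 4), (1, 5), (1, 6), (1, 7), (2, 0), (2, 1), (2, 2), (2, 3), (2, 4), (2, 5), (2, 6), (2, 7), (3, 0), (3, 1), (3, 2), (3, 3), (3, 4), (3, 5), (3, 6), (3, 7)]

Answer: OOOOOOOO
OOOOOOOO
OOOOOOOO
OOOOOOOO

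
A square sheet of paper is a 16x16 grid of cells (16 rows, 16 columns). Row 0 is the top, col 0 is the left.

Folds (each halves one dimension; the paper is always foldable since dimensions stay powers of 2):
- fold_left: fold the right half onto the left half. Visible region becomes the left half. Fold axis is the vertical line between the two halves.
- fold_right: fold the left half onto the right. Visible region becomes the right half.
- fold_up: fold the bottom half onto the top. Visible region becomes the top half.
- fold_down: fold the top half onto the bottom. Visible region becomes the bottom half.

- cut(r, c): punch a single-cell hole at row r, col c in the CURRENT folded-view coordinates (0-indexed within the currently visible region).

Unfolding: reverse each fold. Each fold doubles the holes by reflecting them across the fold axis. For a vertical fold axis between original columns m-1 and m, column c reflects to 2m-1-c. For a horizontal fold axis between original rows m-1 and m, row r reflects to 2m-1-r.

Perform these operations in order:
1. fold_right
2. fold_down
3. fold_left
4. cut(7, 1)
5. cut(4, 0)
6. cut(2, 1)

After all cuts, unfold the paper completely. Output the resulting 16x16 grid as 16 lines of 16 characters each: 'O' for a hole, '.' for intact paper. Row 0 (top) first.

Op 1 fold_right: fold axis v@8; visible region now rows[0,16) x cols[8,16) = 16x8
Op 2 fold_down: fold axis h@8; visible region now rows[8,16) x cols[8,16) = 8x8
Op 3 fold_left: fold axis v@12; visible region now rows[8,16) x cols[8,12) = 8x4
Op 4 cut(7, 1): punch at orig (15,9); cuts so far [(15, 9)]; region rows[8,16) x cols[8,12) = 8x4
Op 5 cut(4, 0): punch at orig (12,8); cuts so far [(12, 8), (15, 9)]; region rows[8,16) x cols[8,12) = 8x4
Op 6 cut(2, 1): punch at orig (10,9); cuts so far [(10, 9), (12, 8), (15, 9)]; region rows[8,16) x cols[8,12) = 8x4
Unfold 1 (reflect across v@12): 6 holes -> [(10, 9), (10, 14), (12, 8), (12, 15), (15, 9), (15, 14)]
Unfold 2 (reflect across h@8): 12 holes -> [(0, 9), (0, 14), (3, 8), (3, 15), (5, 9), (5, 14), (10, 9), (10, 14), (12, 8), (12, 15), (15, 9), (15, 14)]
Unfold 3 (reflect across v@8): 24 holes -> [(0, 1), (0, 6), (0, 9), (0, 14), (3, 0), (3, 7), (3, 8), (3, 15), (5, 1), (5, 6), (5, 9), (5, 14), (10, 1), (10, 6), (10, 9), (10, 14), (12, 0), (12, 7), (12, 8), (12, 15), (15, 1), (15, 6), (15, 9), (15, 14)]

Answer: .O....O..O....O.
................
................
O......OO......O
................
.O....O..O....O.
................
................
................
................
.O....O..O....O.
................
O......OO......O
................
................
.O....O..O....O.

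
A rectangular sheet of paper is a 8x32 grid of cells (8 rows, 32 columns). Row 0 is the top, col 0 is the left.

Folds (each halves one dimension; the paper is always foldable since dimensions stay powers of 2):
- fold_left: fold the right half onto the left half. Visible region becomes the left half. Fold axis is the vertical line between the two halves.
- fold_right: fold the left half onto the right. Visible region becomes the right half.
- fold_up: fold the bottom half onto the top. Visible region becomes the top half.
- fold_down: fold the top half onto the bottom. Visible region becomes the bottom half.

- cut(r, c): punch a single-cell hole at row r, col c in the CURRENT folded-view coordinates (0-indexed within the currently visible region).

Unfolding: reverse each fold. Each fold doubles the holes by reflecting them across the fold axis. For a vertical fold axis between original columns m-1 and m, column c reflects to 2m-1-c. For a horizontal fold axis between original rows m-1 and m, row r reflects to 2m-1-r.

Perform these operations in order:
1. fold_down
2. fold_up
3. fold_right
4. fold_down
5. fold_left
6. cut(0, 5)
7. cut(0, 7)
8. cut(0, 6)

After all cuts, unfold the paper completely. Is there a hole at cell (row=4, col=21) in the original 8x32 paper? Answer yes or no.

Answer: yes

Derivation:
Op 1 fold_down: fold axis h@4; visible region now rows[4,8) x cols[0,32) = 4x32
Op 2 fold_up: fold axis h@6; visible region now rows[4,6) x cols[0,32) = 2x32
Op 3 fold_right: fold axis v@16; visible region now rows[4,6) x cols[16,32) = 2x16
Op 4 fold_down: fold axis h@5; visible region now rows[5,6) x cols[16,32) = 1x16
Op 5 fold_left: fold axis v@24; visible region now rows[5,6) x cols[16,24) = 1x8
Op 6 cut(0, 5): punch at orig (5,21); cuts so far [(5, 21)]; region rows[5,6) x cols[16,24) = 1x8
Op 7 cut(0, 7): punch at orig (5,23); cuts so far [(5, 21), (5, 23)]; region rows[5,6) x cols[16,24) = 1x8
Op 8 cut(0, 6): punch at orig (5,22); cuts so far [(5, 21), (5, 22), (5, 23)]; region rows[5,6) x cols[16,24) = 1x8
Unfold 1 (reflect across v@24): 6 holes -> [(5, 21), (5, 22), (5, 23), (5, 24), (5, 25), (5, 26)]
Unfold 2 (reflect across h@5): 12 holes -> [(4, 21), (4, 22), (4, 23), (4, 24), (4, 25), (4, 26), (5, 21), (5, 22), (5, 23), (5, 24), (5, 25), (5, 26)]
Unfold 3 (reflect across v@16): 24 holes -> [(4, 5), (4, 6), (4, 7), (4, 8), (4, 9), (4, 10), (4, 21), (4, 22), (4, 23), (4, 24), (4, 25), (4, 26), (5, 5), (5, 6), (5, 7), (5, 8), (5, 9), (5, 10), (5, 21), (5, 22), (5, 23), (5, 24), (5, 25), (5, 26)]
Unfold 4 (reflect across h@6): 48 holes -> [(4, 5), (4, 6), (4, 7), (4, 8), (4, 9), (4, 10), (4, 21), (4, 22), (4, 23), (4, 24), (4, 25), (4, 26), (5, 5), (5, 6), (5, 7), (5, 8), (5, 9), (5, 10), (5, 21), (5, 22), (5, 23), (5, 24), (5, 25), (5, 26), (6, 5), (6, 6), (6, 7), (6, 8), (6, 9), (6, 10), (6, 21), (6, 22), (6, 23), (6, 24), (6, 25), (6, 26), (7, 5), (7, 6), (7, 7), (7, 8), (7, 9), (7, 10), (7, 21), (7, 22), (7, 23), (7, 24), (7, 25), (7, 26)]
Unfold 5 (reflect across h@4): 96 holes -> [(0, 5), (0, 6), (0, 7), (0, 8), (0, 9), (0, 10), (0, 21), (0, 22), (0, 23), (0, 24), (0, 25), (0, 26), (1, 5), (1, 6), (1, 7), (1, 8), (1, 9), (1, 10), (1, 21), (1, 22), (1, 23), (1, 24), (1, 25), (1, 26), (2, 5), (2, 6), (2, 7), (2, 8), (2, 9), (2, 10), (2, 21), (2, 22), (2, 23), (2, 24), (2, 25), (2, 26), (3, 5), (3, 6), (3, 7), (3, 8), (3, 9), (3, 10), (3, 21), (3, 22), (3, 23), (3, 24), (3, 25), (3, 26), (4, 5), (4, 6), (4, 7), (4, 8), (4, 9), (4, 10), (4, 21), (4, 22), (4, 23), (4, 24), (4, 25), (4, 26), (5, 5), (5, 6), (5, 7), (5, 8), (5, 9), (5, 10), (5, 21), (5, 22), (5, 23), (5, 24), (5, 25), (5, 26), (6, 5), (6, 6), (6, 7), (6, 8), (6, 9), (6, 10), (6, 21), (6, 22), (6, 23), (6, 24), (6, 25), (6, 26), (7, 5), (7, 6), (7, 7), (7, 8), (7, 9), (7, 10), (7, 21), (7, 22), (7, 23), (7, 24), (7, 25), (7, 26)]
Holes: [(0, 5), (0, 6), (0, 7), (0, 8), (0, 9), (0, 10), (0, 21), (0, 22), (0, 23), (0, 24), (0, 25), (0, 26), (1, 5), (1, 6), (1, 7), (1, 8), (1, 9), (1, 10), (1, 21), (1, 22), (1, 23), (1, 24), (1, 25), (1, 26), (2, 5), (2, 6), (2, 7), (2, 8), (2, 9), (2, 10), (2, 21), (2, 22), (2, 23), (2, 24), (2, 25), (2, 26), (3, 5), (3, 6), (3, 7), (3, 8), (3, 9), (3, 10), (3, 21), (3, 22), (3, 23), (3, 24), (3, 25), (3, 26), (4, 5), (4, 6), (4, 7), (4, 8), (4, 9), (4, 10), (4, 21), (4, 22), (4, 23), (4, 24), (4, 25), (4, 26), (5, 5), (5, 6), (5, 7), (5, 8), (5, 9), (5, 10), (5, 21), (5, 22), (5, 23), (5, 24), (5, 25), (5, 26), (6, 5), (6, 6), (6, 7), (6, 8), (6, 9), (6, 10), (6, 21), (6, 22), (6, 23), (6, 24), (6, 25), (6, 26), (7, 5), (7, 6), (7, 7), (7, 8), (7, 9), (7, 10), (7, 21), (7, 22), (7, 23), (7, 24), (7, 25), (7, 26)]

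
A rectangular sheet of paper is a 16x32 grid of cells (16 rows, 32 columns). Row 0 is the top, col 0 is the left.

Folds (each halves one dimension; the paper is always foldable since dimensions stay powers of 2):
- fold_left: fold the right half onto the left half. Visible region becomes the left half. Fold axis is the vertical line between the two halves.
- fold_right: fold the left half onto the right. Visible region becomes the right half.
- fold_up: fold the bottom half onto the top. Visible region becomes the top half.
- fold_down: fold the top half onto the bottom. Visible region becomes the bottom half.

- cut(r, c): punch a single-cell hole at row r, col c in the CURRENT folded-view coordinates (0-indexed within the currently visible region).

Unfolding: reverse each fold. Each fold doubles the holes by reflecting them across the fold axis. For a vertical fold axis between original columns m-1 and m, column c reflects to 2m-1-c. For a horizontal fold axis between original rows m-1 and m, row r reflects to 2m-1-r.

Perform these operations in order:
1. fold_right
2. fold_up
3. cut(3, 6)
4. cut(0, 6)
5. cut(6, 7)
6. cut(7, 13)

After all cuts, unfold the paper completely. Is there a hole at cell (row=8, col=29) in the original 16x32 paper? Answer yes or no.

Answer: yes

Derivation:
Op 1 fold_right: fold axis v@16; visible region now rows[0,16) x cols[16,32) = 16x16
Op 2 fold_up: fold axis h@8; visible region now rows[0,8) x cols[16,32) = 8x16
Op 3 cut(3, 6): punch at orig (3,22); cuts so far [(3, 22)]; region rows[0,8) x cols[16,32) = 8x16
Op 4 cut(0, 6): punch at orig (0,22); cuts so far [(0, 22), (3, 22)]; region rows[0,8) x cols[16,32) = 8x16
Op 5 cut(6, 7): punch at orig (6,23); cuts so far [(0, 22), (3, 22), (6, 23)]; region rows[0,8) x cols[16,32) = 8x16
Op 6 cut(7, 13): punch at orig (7,29); cuts so far [(0, 22), (3, 22), (6, 23), (7, 29)]; region rows[0,8) x cols[16,32) = 8x16
Unfold 1 (reflect across h@8): 8 holes -> [(0, 22), (3, 22), (6, 23), (7, 29), (8, 29), (9, 23), (12, 22), (15, 22)]
Unfold 2 (reflect across v@16): 16 holes -> [(0, 9), (0, 22), (3, 9), (3, 22), (6, 8), (6, 23), (7, 2), (7, 29), (8, 2), (8, 29), (9, 8), (9, 23), (12, 9), (12, 22), (15, 9), (15, 22)]
Holes: [(0, 9), (0, 22), (3, 9), (3, 22), (6, 8), (6, 23), (7, 2), (7, 29), (8, 2), (8, 29), (9, 8), (9, 23), (12, 9), (12, 22), (15, 9), (15, 22)]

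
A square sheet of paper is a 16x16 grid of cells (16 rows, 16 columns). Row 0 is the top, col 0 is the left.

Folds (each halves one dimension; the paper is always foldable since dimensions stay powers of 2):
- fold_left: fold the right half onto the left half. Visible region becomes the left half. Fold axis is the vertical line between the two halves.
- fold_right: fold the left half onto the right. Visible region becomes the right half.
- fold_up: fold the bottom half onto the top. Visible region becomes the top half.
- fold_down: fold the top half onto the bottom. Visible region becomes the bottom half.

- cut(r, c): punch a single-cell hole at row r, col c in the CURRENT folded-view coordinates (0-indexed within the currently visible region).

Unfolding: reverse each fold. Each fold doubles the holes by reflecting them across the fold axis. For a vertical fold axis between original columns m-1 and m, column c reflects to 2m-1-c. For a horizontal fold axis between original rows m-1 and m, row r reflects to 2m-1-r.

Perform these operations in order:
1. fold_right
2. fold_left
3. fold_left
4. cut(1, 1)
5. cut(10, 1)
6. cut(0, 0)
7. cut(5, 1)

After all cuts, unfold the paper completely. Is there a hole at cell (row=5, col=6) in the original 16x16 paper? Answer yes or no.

Answer: yes

Derivation:
Op 1 fold_right: fold axis v@8; visible region now rows[0,16) x cols[8,16) = 16x8
Op 2 fold_left: fold axis v@12; visible region now rows[0,16) x cols[8,12) = 16x4
Op 3 fold_left: fold axis v@10; visible region now rows[0,16) x cols[8,10) = 16x2
Op 4 cut(1, 1): punch at orig (1,9); cuts so far [(1, 9)]; region rows[0,16) x cols[8,10) = 16x2
Op 5 cut(10, 1): punch at orig (10,9); cuts so far [(1, 9), (10, 9)]; region rows[0,16) x cols[8,10) = 16x2
Op 6 cut(0, 0): punch at orig (0,8); cuts so far [(0, 8), (1, 9), (10, 9)]; region rows[0,16) x cols[8,10) = 16x2
Op 7 cut(5, 1): punch at orig (5,9); cuts so far [(0, 8), (1, 9), (5, 9), (10, 9)]; region rows[0,16) x cols[8,10) = 16x2
Unfold 1 (reflect across v@10): 8 holes -> [(0, 8), (0, 11), (1, 9), (1, 10), (5, 9), (5, 10), (10, 9), (10, 10)]
Unfold 2 (reflect across v@12): 16 holes -> [(0, 8), (0, 11), (0, 12), (0, 15), (1, 9), (1, 10), (1, 13), (1, 14), (5, 9), (5, 10), (5, 13), (5, 14), (10, 9), (10, 10), (10, 13), (10, 14)]
Unfold 3 (reflect across v@8): 32 holes -> [(0, 0), (0, 3), (0, 4), (0, 7), (0, 8), (0, 11), (0, 12), (0, 15), (1, 1), (1, 2), (1, 5), (1, 6), (1, 9), (1, 10), (1, 13), (1, 14), (5, 1), (5, 2), (5, 5), (5, 6), (5, 9), (5, 10), (5, 13), (5, 14), (10, 1), (10, 2), (10, 5), (10, 6), (10, 9), (10, 10), (10, 13), (10, 14)]
Holes: [(0, 0), (0, 3), (0, 4), (0, 7), (0, 8), (0, 11), (0, 12), (0, 15), (1, 1), (1, 2), (1, 5), (1, 6), (1, 9), (1, 10), (1, 13), (1, 14), (5, 1), (5, 2), (5, 5), (5, 6), (5, 9), (5, 10), (5, 13), (5, 14), (10, 1), (10, 2), (10, 5), (10, 6), (10, 9), (10, 10), (10, 13), (10, 14)]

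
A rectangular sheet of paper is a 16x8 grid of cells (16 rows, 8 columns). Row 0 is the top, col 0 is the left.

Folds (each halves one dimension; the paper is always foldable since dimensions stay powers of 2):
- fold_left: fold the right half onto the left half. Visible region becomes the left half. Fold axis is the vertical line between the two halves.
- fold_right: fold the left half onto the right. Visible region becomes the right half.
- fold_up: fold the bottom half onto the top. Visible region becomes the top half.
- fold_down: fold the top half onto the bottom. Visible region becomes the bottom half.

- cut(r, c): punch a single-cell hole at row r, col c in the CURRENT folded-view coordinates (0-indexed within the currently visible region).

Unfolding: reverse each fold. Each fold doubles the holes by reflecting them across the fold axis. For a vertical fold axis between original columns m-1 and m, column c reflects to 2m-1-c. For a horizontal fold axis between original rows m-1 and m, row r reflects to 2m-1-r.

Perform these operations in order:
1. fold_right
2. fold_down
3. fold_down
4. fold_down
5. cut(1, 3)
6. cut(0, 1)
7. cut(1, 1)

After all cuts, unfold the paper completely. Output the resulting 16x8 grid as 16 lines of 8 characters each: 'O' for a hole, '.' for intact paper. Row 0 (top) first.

Op 1 fold_right: fold axis v@4; visible region now rows[0,16) x cols[4,8) = 16x4
Op 2 fold_down: fold axis h@8; visible region now rows[8,16) x cols[4,8) = 8x4
Op 3 fold_down: fold axis h@12; visible region now rows[12,16) x cols[4,8) = 4x4
Op 4 fold_down: fold axis h@14; visible region now rows[14,16) x cols[4,8) = 2x4
Op 5 cut(1, 3): punch at orig (15,7); cuts so far [(15, 7)]; region rows[14,16) x cols[4,8) = 2x4
Op 6 cut(0, 1): punch at orig (14,5); cuts so far [(14, 5), (15, 7)]; region rows[14,16) x cols[4,8) = 2x4
Op 7 cut(1, 1): punch at orig (15,5); cuts so far [(14, 5), (15, 5), (15, 7)]; region rows[14,16) x cols[4,8) = 2x4
Unfold 1 (reflect across h@14): 6 holes -> [(12, 5), (12, 7), (13, 5), (14, 5), (15, 5), (15, 7)]
Unfold 2 (reflect across h@12): 12 holes -> [(8, 5), (8, 7), (9, 5), (10, 5), (11, 5), (11, 7), (12, 5), (12, 7), (13, 5), (14, 5), (15, 5), (15, 7)]
Unfold 3 (reflect across h@8): 24 holes -> [(0, 5), (0, 7), (1, 5), (2, 5), (3, 5), (3, 7), (4, 5), (4, 7), (5, 5), (6, 5), (7, 5), (7, 7), (8, 5), (8, 7), (9, 5), (10, 5), (11, 5), (11, 7), (12, 5), (12, 7), (13, 5), (14, 5), (15, 5), (15, 7)]
Unfold 4 (reflect across v@4): 48 holes -> [(0, 0), (0, 2), (0, 5), (0, 7), (1, 2), (1, 5), (2, 2), (2, 5), (3, 0), (3, 2), (3, 5), (3, 7), (4, 0), (4, 2), (4, 5), (4, 7), (5, 2), (5, 5), (6, 2), (6, 5), (7, 0), (7, 2), (7, 5), (7, 7), (8, 0), (8, 2), (8, 5), (8, 7), (9, 2), (9, 5), (10, 2), (10, 5), (11, 0), (11, 2), (11, 5), (11, 7), (12, 0), (12, 2), (12, 5), (12, 7), (13, 2), (13, 5), (14, 2), (14, 5), (15, 0), (15, 2), (15, 5), (15, 7)]

Answer: O.O..O.O
..O..O..
..O..O..
O.O..O.O
O.O..O.O
..O..O..
..O..O..
O.O..O.O
O.O..O.O
..O..O..
..O..O..
O.O..O.O
O.O..O.O
..O..O..
..O..O..
O.O..O.O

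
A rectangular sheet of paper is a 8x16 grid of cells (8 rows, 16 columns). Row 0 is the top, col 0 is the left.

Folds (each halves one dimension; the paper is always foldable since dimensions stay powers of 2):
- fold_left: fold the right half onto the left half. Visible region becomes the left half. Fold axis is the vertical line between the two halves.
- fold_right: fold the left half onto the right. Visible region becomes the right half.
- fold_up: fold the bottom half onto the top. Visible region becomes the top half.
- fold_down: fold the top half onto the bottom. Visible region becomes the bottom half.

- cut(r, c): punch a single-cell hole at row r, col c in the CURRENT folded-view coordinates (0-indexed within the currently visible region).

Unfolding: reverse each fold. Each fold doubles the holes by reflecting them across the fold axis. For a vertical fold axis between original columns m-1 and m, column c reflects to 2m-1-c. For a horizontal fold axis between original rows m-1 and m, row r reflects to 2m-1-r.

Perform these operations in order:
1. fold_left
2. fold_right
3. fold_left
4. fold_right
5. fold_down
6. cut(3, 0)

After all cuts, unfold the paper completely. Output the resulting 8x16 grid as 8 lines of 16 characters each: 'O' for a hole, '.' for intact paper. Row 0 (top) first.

Op 1 fold_left: fold axis v@8; visible region now rows[0,8) x cols[0,8) = 8x8
Op 2 fold_right: fold axis v@4; visible region now rows[0,8) x cols[4,8) = 8x4
Op 3 fold_left: fold axis v@6; visible region now rows[0,8) x cols[4,6) = 8x2
Op 4 fold_right: fold axis v@5; visible region now rows[0,8) x cols[5,6) = 8x1
Op 5 fold_down: fold axis h@4; visible region now rows[4,8) x cols[5,6) = 4x1
Op 6 cut(3, 0): punch at orig (7,5); cuts so far [(7, 5)]; region rows[4,8) x cols[5,6) = 4x1
Unfold 1 (reflect across h@4): 2 holes -> [(0, 5), (7, 5)]
Unfold 2 (reflect across v@5): 4 holes -> [(0, 4), (0, 5), (7, 4), (7, 5)]
Unfold 3 (reflect across v@6): 8 holes -> [(0, 4), (0, 5), (0, 6), (0, 7), (7, 4), (7, 5), (7, 6), (7, 7)]
Unfold 4 (reflect across v@4): 16 holes -> [(0, 0), (0, 1), (0, 2), (0, 3), (0, 4), (0, 5), (0, 6), (0, 7), (7, 0), (7, 1), (7, 2), (7, 3), (7, 4), (7, 5), (7, 6), (7, 7)]
Unfold 5 (reflect across v@8): 32 holes -> [(0, 0), (0, 1), (0, 2), (0, 3), (0, 4), (0, 5), (0, 6), (0, 7), (0, 8), (0, 9), (0, 10), (0, 11), (0, 12), (0, 13), (0, 14), (0, 15), (7, 0), (7, 1), (7, 2), (7, 3), (7, 4), (7, 5), (7, 6), (7, 7), (7, 8), (7, 9), (7, 10), (7, 11), (7, 12), (7, 13), (7, 14), (7, 15)]

Answer: OOOOOOOOOOOOOOOO
................
................
................
................
................
................
OOOOOOOOOOOOOOOO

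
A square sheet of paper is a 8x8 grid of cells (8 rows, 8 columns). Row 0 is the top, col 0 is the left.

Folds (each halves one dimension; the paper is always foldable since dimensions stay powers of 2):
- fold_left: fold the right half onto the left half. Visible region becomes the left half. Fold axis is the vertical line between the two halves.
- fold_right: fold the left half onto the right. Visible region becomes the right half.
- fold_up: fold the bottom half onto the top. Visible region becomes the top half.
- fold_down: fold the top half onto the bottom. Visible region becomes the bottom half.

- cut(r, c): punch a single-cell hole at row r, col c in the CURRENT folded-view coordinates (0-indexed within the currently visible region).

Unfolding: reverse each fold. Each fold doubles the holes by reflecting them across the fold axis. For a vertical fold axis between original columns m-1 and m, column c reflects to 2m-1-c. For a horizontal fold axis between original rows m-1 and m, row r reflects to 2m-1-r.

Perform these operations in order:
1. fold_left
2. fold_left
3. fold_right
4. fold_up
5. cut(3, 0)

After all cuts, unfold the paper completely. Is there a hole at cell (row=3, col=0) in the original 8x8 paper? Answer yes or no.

Answer: yes

Derivation:
Op 1 fold_left: fold axis v@4; visible region now rows[0,8) x cols[0,4) = 8x4
Op 2 fold_left: fold axis v@2; visible region now rows[0,8) x cols[0,2) = 8x2
Op 3 fold_right: fold axis v@1; visible region now rows[0,8) x cols[1,2) = 8x1
Op 4 fold_up: fold axis h@4; visible region now rows[0,4) x cols[1,2) = 4x1
Op 5 cut(3, 0): punch at orig (3,1); cuts so far [(3, 1)]; region rows[0,4) x cols[1,2) = 4x1
Unfold 1 (reflect across h@4): 2 holes -> [(3, 1), (4, 1)]
Unfold 2 (reflect across v@1): 4 holes -> [(3, 0), (3, 1), (4, 0), (4, 1)]
Unfold 3 (reflect across v@2): 8 holes -> [(3, 0), (3, 1), (3, 2), (3, 3), (4, 0), (4, 1), (4, 2), (4, 3)]
Unfold 4 (reflect across v@4): 16 holes -> [(3, 0), (3, 1), (3, 2), (3, 3), (3, 4), (3, 5), (3, 6), (3, 7), (4, 0), (4, 1), (4, 2), (4, 3), (4, 4), (4, 5), (4, 6), (4, 7)]
Holes: [(3, 0), (3, 1), (3, 2), (3, 3), (3, 4), (3, 5), (3, 6), (3, 7), (4, 0), (4, 1), (4, 2), (4, 3), (4, 4), (4, 5), (4, 6), (4, 7)]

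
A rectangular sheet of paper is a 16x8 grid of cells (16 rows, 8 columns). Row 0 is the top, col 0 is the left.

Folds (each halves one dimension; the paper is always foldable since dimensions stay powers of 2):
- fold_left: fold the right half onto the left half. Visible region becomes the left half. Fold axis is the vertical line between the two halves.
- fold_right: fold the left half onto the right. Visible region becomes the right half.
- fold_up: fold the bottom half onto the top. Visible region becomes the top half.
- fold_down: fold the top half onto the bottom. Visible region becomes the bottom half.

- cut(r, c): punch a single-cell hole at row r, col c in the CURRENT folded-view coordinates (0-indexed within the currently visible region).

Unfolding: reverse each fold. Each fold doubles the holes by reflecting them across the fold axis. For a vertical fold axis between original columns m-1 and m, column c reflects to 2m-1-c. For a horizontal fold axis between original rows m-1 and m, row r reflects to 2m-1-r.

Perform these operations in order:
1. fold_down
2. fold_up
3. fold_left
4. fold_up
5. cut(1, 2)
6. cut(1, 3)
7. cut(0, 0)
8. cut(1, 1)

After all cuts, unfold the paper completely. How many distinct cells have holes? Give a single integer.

Op 1 fold_down: fold axis h@8; visible region now rows[8,16) x cols[0,8) = 8x8
Op 2 fold_up: fold axis h@12; visible region now rows[8,12) x cols[0,8) = 4x8
Op 3 fold_left: fold axis v@4; visible region now rows[8,12) x cols[0,4) = 4x4
Op 4 fold_up: fold axis h@10; visible region now rows[8,10) x cols[0,4) = 2x4
Op 5 cut(1, 2): punch at orig (9,2); cuts so far [(9, 2)]; region rows[8,10) x cols[0,4) = 2x4
Op 6 cut(1, 3): punch at orig (9,3); cuts so far [(9, 2), (9, 3)]; region rows[8,10) x cols[0,4) = 2x4
Op 7 cut(0, 0): punch at orig (8,0); cuts so far [(8, 0), (9, 2), (9, 3)]; region rows[8,10) x cols[0,4) = 2x4
Op 8 cut(1, 1): punch at orig (9,1); cuts so far [(8, 0), (9, 1), (9, 2), (9, 3)]; region rows[8,10) x cols[0,4) = 2x4
Unfold 1 (reflect across h@10): 8 holes -> [(8, 0), (9, 1), (9, 2), (9, 3), (10, 1), (10, 2), (10, 3), (11, 0)]
Unfold 2 (reflect across v@4): 16 holes -> [(8, 0), (8, 7), (9, 1), (9, 2), (9, 3), (9, 4), (9, 5), (9, 6), (10, 1), (10, 2), (10, 3), (10, 4), (10, 5), (10, 6), (11, 0), (11, 7)]
Unfold 3 (reflect across h@12): 32 holes -> [(8, 0), (8, 7), (9, 1), (9, 2), (9, 3), (9, 4), (9, 5), (9, 6), (10, 1), (10, 2), (10, 3), (10, 4), (10, 5), (10, 6), (11, 0), (11, 7), (12, 0), (12, 7), (13, 1), (13, 2), (13, 3), (13, 4), (13, 5), (13, 6), (14, 1), (14, 2), (14, 3), (14, 4), (14, 5), (14, 6), (15, 0), (15, 7)]
Unfold 4 (reflect across h@8): 64 holes -> [(0, 0), (0, 7), (1, 1), (1, 2), (1, 3), (1, 4), (1, 5), (1, 6), (2, 1), (2, 2), (2, 3), (2, 4), (2, 5), (2, 6), (3, 0), (3, 7), (4, 0), (4, 7), (5, 1), (5, 2), (5, 3), (5, 4), (5, 5), (5, 6), (6, 1), (6, 2), (6, 3), (6, 4), (6, 5), (6, 6), (7, 0), (7, 7), (8, 0), (8, 7), (9, 1), (9, 2), (9, 3), (9, 4), (9, 5), (9, 6), (10, 1), (10, 2), (10, 3), (10, 4), (10, 5), (10, 6), (11, 0), (11, 7), (12, 0), (12, 7), (13, 1), (13, 2), (13, 3), (13, 4), (13, 5), (13, 6), (14, 1), (14, 2), (14, 3), (14, 4), (14, 5), (14, 6), (15, 0), (15, 7)]

Answer: 64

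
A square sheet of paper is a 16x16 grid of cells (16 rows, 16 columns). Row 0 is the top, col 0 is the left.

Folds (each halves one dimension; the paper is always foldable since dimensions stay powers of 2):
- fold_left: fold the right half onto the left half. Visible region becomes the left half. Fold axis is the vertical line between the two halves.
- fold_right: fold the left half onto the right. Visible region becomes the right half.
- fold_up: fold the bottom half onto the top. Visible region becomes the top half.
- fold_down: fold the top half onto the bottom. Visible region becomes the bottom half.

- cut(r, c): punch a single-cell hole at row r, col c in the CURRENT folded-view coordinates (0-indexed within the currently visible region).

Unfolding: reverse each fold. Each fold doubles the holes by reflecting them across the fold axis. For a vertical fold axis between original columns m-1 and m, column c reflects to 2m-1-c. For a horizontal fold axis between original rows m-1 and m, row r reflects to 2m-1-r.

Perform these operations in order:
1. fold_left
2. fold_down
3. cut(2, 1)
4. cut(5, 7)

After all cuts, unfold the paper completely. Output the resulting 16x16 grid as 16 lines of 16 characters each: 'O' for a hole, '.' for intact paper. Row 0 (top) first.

Op 1 fold_left: fold axis v@8; visible region now rows[0,16) x cols[0,8) = 16x8
Op 2 fold_down: fold axis h@8; visible region now rows[8,16) x cols[0,8) = 8x8
Op 3 cut(2, 1): punch at orig (10,1); cuts so far [(10, 1)]; region rows[8,16) x cols[0,8) = 8x8
Op 4 cut(5, 7): punch at orig (13,7); cuts so far [(10, 1), (13, 7)]; region rows[8,16) x cols[0,8) = 8x8
Unfold 1 (reflect across h@8): 4 holes -> [(2, 7), (5, 1), (10, 1), (13, 7)]
Unfold 2 (reflect across v@8): 8 holes -> [(2, 7), (2, 8), (5, 1), (5, 14), (10, 1), (10, 14), (13, 7), (13, 8)]

Answer: ................
................
.......OO.......
................
................
.O............O.
................
................
................
................
.O............O.
................
................
.......OO.......
................
................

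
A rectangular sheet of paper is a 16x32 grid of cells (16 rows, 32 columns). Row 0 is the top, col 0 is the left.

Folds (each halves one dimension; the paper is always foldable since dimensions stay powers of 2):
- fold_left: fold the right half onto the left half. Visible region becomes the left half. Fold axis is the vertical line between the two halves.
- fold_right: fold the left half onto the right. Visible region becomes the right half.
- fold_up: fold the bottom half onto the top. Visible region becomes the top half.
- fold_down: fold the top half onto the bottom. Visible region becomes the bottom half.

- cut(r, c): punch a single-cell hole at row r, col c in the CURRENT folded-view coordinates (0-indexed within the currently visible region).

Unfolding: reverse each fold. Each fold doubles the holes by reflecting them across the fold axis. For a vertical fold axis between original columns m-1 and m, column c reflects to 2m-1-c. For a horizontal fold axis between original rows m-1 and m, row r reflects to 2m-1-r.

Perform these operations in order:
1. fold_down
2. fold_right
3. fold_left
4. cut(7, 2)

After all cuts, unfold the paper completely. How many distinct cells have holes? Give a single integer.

Op 1 fold_down: fold axis h@8; visible region now rows[8,16) x cols[0,32) = 8x32
Op 2 fold_right: fold axis v@16; visible region now rows[8,16) x cols[16,32) = 8x16
Op 3 fold_left: fold axis v@24; visible region now rows[8,16) x cols[16,24) = 8x8
Op 4 cut(7, 2): punch at orig (15,18); cuts so far [(15, 18)]; region rows[8,16) x cols[16,24) = 8x8
Unfold 1 (reflect across v@24): 2 holes -> [(15, 18), (15, 29)]
Unfold 2 (reflect across v@16): 4 holes -> [(15, 2), (15, 13), (15, 18), (15, 29)]
Unfold 3 (reflect across h@8): 8 holes -> [(0, 2), (0, 13), (0, 18), (0, 29), (15, 2), (15, 13), (15, 18), (15, 29)]

Answer: 8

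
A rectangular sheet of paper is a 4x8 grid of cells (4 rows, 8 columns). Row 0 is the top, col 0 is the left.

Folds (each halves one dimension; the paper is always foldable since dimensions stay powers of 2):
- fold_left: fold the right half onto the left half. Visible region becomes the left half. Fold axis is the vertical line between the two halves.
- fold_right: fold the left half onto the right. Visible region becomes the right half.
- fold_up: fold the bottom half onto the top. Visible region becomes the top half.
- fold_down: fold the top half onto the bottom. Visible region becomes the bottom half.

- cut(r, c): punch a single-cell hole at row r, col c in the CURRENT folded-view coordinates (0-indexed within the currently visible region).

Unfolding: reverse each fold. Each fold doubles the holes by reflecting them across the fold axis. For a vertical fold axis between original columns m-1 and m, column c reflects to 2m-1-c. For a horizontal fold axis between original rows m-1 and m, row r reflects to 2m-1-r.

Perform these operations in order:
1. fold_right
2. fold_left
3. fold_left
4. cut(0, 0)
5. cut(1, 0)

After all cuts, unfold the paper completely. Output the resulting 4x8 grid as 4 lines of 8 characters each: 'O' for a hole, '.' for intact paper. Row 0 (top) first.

Answer: OOOOOOOO
OOOOOOOO
........
........

Derivation:
Op 1 fold_right: fold axis v@4; visible region now rows[0,4) x cols[4,8) = 4x4
Op 2 fold_left: fold axis v@6; visible region now rows[0,4) x cols[4,6) = 4x2
Op 3 fold_left: fold axis v@5; visible region now rows[0,4) x cols[4,5) = 4x1
Op 4 cut(0, 0): punch at orig (0,4); cuts so far [(0, 4)]; region rows[0,4) x cols[4,5) = 4x1
Op 5 cut(1, 0): punch at orig (1,4); cuts so far [(0, 4), (1, 4)]; region rows[0,4) x cols[4,5) = 4x1
Unfold 1 (reflect across v@5): 4 holes -> [(0, 4), (0, 5), (1, 4), (1, 5)]
Unfold 2 (reflect across v@6): 8 holes -> [(0, 4), (0, 5), (0, 6), (0, 7), (1, 4), (1, 5), (1, 6), (1, 7)]
Unfold 3 (reflect across v@4): 16 holes -> [(0, 0), (0, 1), (0, 2), (0, 3), (0, 4), (0, 5), (0, 6), (0, 7), (1, 0), (1, 1), (1, 2), (1, 3), (1, 4), (1, 5), (1, 6), (1, 7)]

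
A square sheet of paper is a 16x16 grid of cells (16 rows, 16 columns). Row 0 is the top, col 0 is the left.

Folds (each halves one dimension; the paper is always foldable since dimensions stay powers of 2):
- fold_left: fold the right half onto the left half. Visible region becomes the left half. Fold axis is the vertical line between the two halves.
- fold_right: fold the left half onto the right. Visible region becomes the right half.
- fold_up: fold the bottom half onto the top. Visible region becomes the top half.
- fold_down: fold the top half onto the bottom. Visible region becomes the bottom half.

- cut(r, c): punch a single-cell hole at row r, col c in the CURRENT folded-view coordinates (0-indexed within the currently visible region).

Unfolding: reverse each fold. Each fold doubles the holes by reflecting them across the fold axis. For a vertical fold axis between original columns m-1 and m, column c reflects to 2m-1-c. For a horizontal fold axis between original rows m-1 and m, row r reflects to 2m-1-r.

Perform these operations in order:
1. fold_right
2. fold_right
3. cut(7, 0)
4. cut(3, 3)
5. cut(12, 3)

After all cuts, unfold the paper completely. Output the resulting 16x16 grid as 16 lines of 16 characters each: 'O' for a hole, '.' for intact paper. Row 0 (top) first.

Op 1 fold_right: fold axis v@8; visible region now rows[0,16) x cols[8,16) = 16x8
Op 2 fold_right: fold axis v@12; visible region now rows[0,16) x cols[12,16) = 16x4
Op 3 cut(7, 0): punch at orig (7,12); cuts so far [(7, 12)]; region rows[0,16) x cols[12,16) = 16x4
Op 4 cut(3, 3): punch at orig (3,15); cuts so far [(3, 15), (7, 12)]; region rows[0,16) x cols[12,16) = 16x4
Op 5 cut(12, 3): punch at orig (12,15); cuts so far [(3, 15), (7, 12), (12, 15)]; region rows[0,16) x cols[12,16) = 16x4
Unfold 1 (reflect across v@12): 6 holes -> [(3, 8), (3, 15), (7, 11), (7, 12), (12, 8), (12, 15)]
Unfold 2 (reflect across v@8): 12 holes -> [(3, 0), (3, 7), (3, 8), (3, 15), (7, 3), (7, 4), (7, 11), (7, 12), (12, 0), (12, 7), (12, 8), (12, 15)]

Answer: ................
................
................
O......OO......O
................
................
................
...OO......OO...
................
................
................
................
O......OO......O
................
................
................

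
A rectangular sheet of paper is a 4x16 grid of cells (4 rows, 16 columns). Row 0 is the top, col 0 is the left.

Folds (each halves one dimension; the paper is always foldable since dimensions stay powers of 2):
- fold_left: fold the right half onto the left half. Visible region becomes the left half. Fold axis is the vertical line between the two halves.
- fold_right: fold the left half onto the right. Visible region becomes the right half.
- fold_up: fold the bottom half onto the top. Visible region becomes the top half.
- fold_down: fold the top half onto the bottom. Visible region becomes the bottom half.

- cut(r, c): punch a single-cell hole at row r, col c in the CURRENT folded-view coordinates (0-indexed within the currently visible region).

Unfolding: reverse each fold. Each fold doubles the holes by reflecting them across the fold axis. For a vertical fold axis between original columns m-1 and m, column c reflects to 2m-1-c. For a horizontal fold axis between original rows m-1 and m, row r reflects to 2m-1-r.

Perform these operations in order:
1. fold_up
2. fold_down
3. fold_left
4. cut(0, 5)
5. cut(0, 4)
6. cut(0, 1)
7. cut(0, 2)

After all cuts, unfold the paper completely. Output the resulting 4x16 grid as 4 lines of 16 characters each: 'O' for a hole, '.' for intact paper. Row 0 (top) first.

Answer: .OO.OO....OO.OO.
.OO.OO....OO.OO.
.OO.OO....OO.OO.
.OO.OO....OO.OO.

Derivation:
Op 1 fold_up: fold axis h@2; visible region now rows[0,2) x cols[0,16) = 2x16
Op 2 fold_down: fold axis h@1; visible region now rows[1,2) x cols[0,16) = 1x16
Op 3 fold_left: fold axis v@8; visible region now rows[1,2) x cols[0,8) = 1x8
Op 4 cut(0, 5): punch at orig (1,5); cuts so far [(1, 5)]; region rows[1,2) x cols[0,8) = 1x8
Op 5 cut(0, 4): punch at orig (1,4); cuts so far [(1, 4), (1, 5)]; region rows[1,2) x cols[0,8) = 1x8
Op 6 cut(0, 1): punch at orig (1,1); cuts so far [(1, 1), (1, 4), (1, 5)]; region rows[1,2) x cols[0,8) = 1x8
Op 7 cut(0, 2): punch at orig (1,2); cuts so far [(1, 1), (1, 2), (1, 4), (1, 5)]; region rows[1,2) x cols[0,8) = 1x8
Unfold 1 (reflect across v@8): 8 holes -> [(1, 1), (1, 2), (1, 4), (1, 5), (1, 10), (1, 11), (1, 13), (1, 14)]
Unfold 2 (reflect across h@1): 16 holes -> [(0, 1), (0, 2), (0, 4), (0, 5), (0, 10), (0, 11), (0, 13), (0, 14), (1, 1), (1, 2), (1, 4), (1, 5), (1, 10), (1, 11), (1, 13), (1, 14)]
Unfold 3 (reflect across h@2): 32 holes -> [(0, 1), (0, 2), (0, 4), (0, 5), (0, 10), (0, 11), (0, 13), (0, 14), (1, 1), (1, 2), (1, 4), (1, 5), (1, 10), (1, 11), (1, 13), (1, 14), (2, 1), (2, 2), (2, 4), (2, 5), (2, 10), (2, 11), (2, 13), (2, 14), (3, 1), (3, 2), (3, 4), (3, 5), (3, 10), (3, 11), (3, 13), (3, 14)]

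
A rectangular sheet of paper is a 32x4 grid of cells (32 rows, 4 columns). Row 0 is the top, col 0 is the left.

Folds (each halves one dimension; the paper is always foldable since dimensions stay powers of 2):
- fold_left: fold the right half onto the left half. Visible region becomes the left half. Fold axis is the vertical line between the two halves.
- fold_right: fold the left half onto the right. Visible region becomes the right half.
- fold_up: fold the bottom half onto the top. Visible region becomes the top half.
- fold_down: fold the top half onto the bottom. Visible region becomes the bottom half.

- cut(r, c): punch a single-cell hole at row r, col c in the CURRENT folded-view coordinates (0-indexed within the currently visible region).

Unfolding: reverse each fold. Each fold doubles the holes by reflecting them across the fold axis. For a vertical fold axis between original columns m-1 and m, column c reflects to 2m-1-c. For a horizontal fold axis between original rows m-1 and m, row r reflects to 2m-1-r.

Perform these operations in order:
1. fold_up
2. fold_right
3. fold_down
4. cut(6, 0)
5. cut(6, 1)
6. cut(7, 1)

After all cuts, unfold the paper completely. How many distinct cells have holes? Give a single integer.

Op 1 fold_up: fold axis h@16; visible region now rows[0,16) x cols[0,4) = 16x4
Op 2 fold_right: fold axis v@2; visible region now rows[0,16) x cols[2,4) = 16x2
Op 3 fold_down: fold axis h@8; visible region now rows[8,16) x cols[2,4) = 8x2
Op 4 cut(6, 0): punch at orig (14,2); cuts so far [(14, 2)]; region rows[8,16) x cols[2,4) = 8x2
Op 5 cut(6, 1): punch at orig (14,3); cuts so far [(14, 2), (14, 3)]; region rows[8,16) x cols[2,4) = 8x2
Op 6 cut(7, 1): punch at orig (15,3); cuts so far [(14, 2), (14, 3), (15, 3)]; region rows[8,16) x cols[2,4) = 8x2
Unfold 1 (reflect across h@8): 6 holes -> [(0, 3), (1, 2), (1, 3), (14, 2), (14, 3), (15, 3)]
Unfold 2 (reflect across v@2): 12 holes -> [(0, 0), (0, 3), (1, 0), (1, 1), (1, 2), (1, 3), (14, 0), (14, 1), (14, 2), (14, 3), (15, 0), (15, 3)]
Unfold 3 (reflect across h@16): 24 holes -> [(0, 0), (0, 3), (1, 0), (1, 1), (1, 2), (1, 3), (14, 0), (14, 1), (14, 2), (14, 3), (15, 0), (15, 3), (16, 0), (16, 3), (17, 0), (17, 1), (17, 2), (17, 3), (30, 0), (30, 1), (30, 2), (30, 3), (31, 0), (31, 3)]

Answer: 24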